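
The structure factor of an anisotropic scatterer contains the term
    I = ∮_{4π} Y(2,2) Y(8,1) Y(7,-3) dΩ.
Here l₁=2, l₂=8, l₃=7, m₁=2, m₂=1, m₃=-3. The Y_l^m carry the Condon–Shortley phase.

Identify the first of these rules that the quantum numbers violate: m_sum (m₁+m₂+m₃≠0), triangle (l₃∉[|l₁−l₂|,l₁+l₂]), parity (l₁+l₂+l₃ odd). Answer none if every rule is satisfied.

m₁+m₂+m₃ = 2 + 1 − 3 = 0  ✓
triangle: |2−8|=6 ≤ l₃=7 ≤ 2+8=10  ✓
parity: l₁+l₂+l₃ = 17 is odd  ✗

parity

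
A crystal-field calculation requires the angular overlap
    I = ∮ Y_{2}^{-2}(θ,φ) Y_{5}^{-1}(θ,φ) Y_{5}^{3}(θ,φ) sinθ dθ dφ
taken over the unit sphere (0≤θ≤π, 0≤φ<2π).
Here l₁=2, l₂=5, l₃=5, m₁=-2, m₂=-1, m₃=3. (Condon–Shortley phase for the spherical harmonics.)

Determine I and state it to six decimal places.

m-sum 0 ✓  L=12 even ✓  3≤5≤7 ✓
Π(2lᵢ+1) = 5×11×11 = 605
triangle coeff Δ(2,5,5) = 1/38610
Σ_t [0,2]: t=0:+1/2880 t=1:−1/576 t=2:+1/2880 = -1/960
(3j)²=10/429 [(2 5 5; 0 0 0)], sign=+1
Σ_t [2,2]: t=2:+1/5760 = 1/5760
(3j)²=56/2145 [(2 5 5; -2 -1 3)], sign=+1
⇒ 4πI² = 560/1521
I = (+1)√(560/1521/(4π)) = 0.17116875

0.171169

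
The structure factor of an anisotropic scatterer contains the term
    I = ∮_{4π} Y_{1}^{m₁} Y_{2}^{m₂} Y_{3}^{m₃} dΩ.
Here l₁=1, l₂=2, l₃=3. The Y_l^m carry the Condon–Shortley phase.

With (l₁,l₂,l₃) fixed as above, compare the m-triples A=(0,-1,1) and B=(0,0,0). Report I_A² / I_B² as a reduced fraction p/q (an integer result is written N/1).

l's match ⇒ only the (l;m) 3-j factors differ between A and B.
A: triangle coeff Δ(1,2,3) = 1/105; Σ_t [0,0]: t=0:+1/6 = 1/6; (3j)²=8/105 [(1 2 3; 0 -1 1)], sign=+1
B: triangle coeff Δ(1,2,3) = 1/105; Σ_t [0,0]: t=0:+1/4 = 1/4; (3j)²=3/35 [(1 2 3; 0 0 0)], sign=-1
I_A²/I_B² = (8/105)/(3/35) = 8/9

8/9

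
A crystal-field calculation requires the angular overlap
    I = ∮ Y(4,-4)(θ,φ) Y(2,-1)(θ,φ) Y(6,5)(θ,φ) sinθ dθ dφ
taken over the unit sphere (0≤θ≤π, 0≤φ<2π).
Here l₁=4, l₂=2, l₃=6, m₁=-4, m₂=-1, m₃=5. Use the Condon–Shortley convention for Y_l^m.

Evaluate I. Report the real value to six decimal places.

Rules hold: Σm=0, L=12 even, 2≤6≤6.
N = 9·5·13 = 585
Δ = 0!·8!·4!/13! = 1/6435
Racah Σ t=0..0: t=0:+1/2304 = 1/2304
⇒ 3j(4 2 6; 0 0 0)² = 5/143, sgn +1
Racah Σ t=0..0: t=0:+1/241920 = 1/241920
⇒ 3j(4 2 6; -4 -1 5)² = 1/39, sgn -1
4πI² = N·(3j₀)²·(3jₘ)² = 75/143
I = -1·√(0.524476/4π) = -0.20429497

-0.204295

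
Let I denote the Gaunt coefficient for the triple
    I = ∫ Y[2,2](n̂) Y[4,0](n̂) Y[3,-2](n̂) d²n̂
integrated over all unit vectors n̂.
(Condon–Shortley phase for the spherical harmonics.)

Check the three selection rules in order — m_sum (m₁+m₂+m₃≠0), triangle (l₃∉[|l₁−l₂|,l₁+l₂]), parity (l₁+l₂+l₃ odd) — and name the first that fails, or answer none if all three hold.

parity

Σmᵢ = 0  ✓
l₃∈[|l₁−l₂|,l₁+l₂]=[2,6], have l₃=3  ✓
Σlᵢ = 9 ⇒ odd  ✗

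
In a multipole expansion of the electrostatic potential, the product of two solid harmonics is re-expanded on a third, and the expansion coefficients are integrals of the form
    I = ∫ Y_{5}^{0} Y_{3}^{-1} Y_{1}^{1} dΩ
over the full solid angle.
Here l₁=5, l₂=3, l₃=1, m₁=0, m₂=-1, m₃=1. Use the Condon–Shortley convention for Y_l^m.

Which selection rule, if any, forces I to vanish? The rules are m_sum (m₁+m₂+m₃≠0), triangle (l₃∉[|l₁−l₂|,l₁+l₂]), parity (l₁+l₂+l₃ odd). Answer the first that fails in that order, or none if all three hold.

azimuthal sum: 0 − 1 + 1 = 0  ✓
2 ≤ 1 ≤ 8 (triangle on l)  ✗
L = 5 + 3 + 1 = 9 (odd)

triangle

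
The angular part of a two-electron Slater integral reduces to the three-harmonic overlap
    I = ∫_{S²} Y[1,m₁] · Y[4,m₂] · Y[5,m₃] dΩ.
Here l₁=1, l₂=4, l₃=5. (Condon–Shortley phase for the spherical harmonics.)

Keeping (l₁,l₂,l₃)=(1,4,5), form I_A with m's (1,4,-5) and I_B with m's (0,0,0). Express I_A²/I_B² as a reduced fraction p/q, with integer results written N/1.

9/5

Shared (l₁,l₂,l₃)=(1,4,5): N and (l;000)² cancel in I_A²/I_B².
A: Δ = 0!·2!·8!/11! = 1/495; Racah Σ t=0..0: t=0:+1/80640 = 1/80640; ⇒ 3j(1 4 5; 1 4 -5)² = 1/11, sgn +1
B: Δ = 0!·2!·8!/11! = 1/495; Racah Σ t=0..0: t=0:+1/576 = 1/576; ⇒ 3j(1 4 5; 0 0 0)² = 5/99, sgn -1
I_A²/I_B² = (1/11)/(5/99) = 9/5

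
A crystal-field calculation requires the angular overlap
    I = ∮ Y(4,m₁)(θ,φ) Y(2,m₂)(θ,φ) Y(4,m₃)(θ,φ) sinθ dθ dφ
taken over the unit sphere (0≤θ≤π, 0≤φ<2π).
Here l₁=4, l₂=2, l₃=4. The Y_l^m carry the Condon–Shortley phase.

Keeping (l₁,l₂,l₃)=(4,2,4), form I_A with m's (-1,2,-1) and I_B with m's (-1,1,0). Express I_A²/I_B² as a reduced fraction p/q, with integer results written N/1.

l's match ⇒ only the (l;m) 3-j factors differ between A and B.
A: triangle coeff Δ(4,2,4) = 1/13860; Σ_t [2,2]: t=2:+1/144 = 1/144; (3j)²=10/231 [(4 2 4; -1 2 -1)], sign=-1
B: triangle coeff Δ(4,2,4) = 1/13860; Σ_t [1,2]: t=1:−1/96 t=2:+1/72 = 1/288; (3j)²=1/462 [(4 2 4; -1 1 0)], sign=+1
I_A²/I_B² = (10/231)/(1/462) = 20/1

20/1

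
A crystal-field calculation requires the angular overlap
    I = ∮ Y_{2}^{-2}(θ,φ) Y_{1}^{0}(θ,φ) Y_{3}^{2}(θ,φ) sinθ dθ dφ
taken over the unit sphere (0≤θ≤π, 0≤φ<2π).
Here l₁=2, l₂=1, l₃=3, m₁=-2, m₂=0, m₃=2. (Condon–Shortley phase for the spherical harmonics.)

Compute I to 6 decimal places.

m-sum 0 ✓  L=6 even ✓  1≤3≤3 ✓
Π(2lᵢ+1) = 5×3×7 = 105
triangle coeff Δ(2,1,3) = 1/105
Σ_t [0,0]: t=0:+1/4 = 1/4
(3j)²=3/35 [(2 1 3; 0 0 0)], sign=-1
Σ_t [0,0]: t=0:+1/24 = 1/24
(3j)²=1/21 [(2 1 3; -2 0 2)], sign=-1
⇒ 4πI² = 3/7
I = (+1)√(3/7/(4π)) = 0.18467439

0.184674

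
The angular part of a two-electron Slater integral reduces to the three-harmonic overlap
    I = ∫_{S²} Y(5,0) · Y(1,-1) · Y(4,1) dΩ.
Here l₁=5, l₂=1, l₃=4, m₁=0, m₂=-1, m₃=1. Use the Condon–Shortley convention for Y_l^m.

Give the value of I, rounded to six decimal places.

m-sum 0 ✓  L=10 even ✓  4≤4≤6 ✓
Π(2lᵢ+1) = 11×3×9 = 297
triangle coeff Δ(5,1,4) = 1/495
Σ_t [1,1]: t=1:−1/576 = -1/576
(3j)²=5/99 [(5 1 4; 0 0 0)], sign=-1
Σ_t [0,0]: t=0:+1/1440 = 1/1440
(3j)²=2/99 [(5 1 4; 0 -1 1)], sign=-1
⇒ 4πI² = 10/33
I = (+1)√(10/33/(4π)) = 0.15528807

0.155288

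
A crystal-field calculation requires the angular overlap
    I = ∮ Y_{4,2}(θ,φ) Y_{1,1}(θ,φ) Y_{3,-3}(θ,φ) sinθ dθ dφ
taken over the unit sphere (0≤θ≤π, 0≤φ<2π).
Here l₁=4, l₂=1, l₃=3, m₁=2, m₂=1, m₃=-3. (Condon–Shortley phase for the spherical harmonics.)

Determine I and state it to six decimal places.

0.061558

Checks pass: Σm=0; 8 even; l₃=3∈[3,5].
(2·4+1)(2·1+1)(2·3+1) = 189
Δ: 2! 6! 0! / 9! → 1/252
sum: t=1:−1/36 = -1/36
3j²(4 1 3; 0 0 0) = Δ·Π!·Σ² = 4/63  (sign +1)
sum: t=2:+1/1440 = 1/1440
3j²(4 1 3; 2 1 -3) = Δ·Π!·Σ² = 1/252  (sign +1)
combine: 4πI² = 189·4/63·1/252 = 1/21
take √, sign +1: I = 0.06155813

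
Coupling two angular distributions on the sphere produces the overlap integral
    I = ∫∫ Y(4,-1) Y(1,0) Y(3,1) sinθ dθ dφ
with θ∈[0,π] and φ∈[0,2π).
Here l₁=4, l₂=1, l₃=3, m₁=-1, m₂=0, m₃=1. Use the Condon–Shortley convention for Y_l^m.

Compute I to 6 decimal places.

Rules hold: Σm=0, L=8 even, 3≤3≤5.
N = 9·3·7 = 189
Δ = 2!·6!·0!/9! = 1/252
Racah Σ t=1..1: t=1:−1/36 = -1/36
⇒ 3j(4 1 3; 0 0 0)² = 4/63, sgn +1
Racah Σ t=1..1: t=1:−1/48 = -1/48
⇒ 3j(4 1 3; -1 0 1)² = 5/84, sgn -1
4πI² = N·(3j₀)²·(3jₘ)² = 5/7
I = -1·√(0.714286/4π) = -0.23841361

-0.238414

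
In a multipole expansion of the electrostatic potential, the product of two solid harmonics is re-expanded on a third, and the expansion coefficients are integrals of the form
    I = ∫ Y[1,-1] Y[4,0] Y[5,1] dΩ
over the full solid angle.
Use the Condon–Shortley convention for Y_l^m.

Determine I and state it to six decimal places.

Checks pass: Σm=0; 10 even; l₃=5∈[3,5].
(2·1+1)(2·4+1)(2·5+1) = 297
Δ: 0! 2! 8! / 11! → 1/495
sum: t=0:+1/576 = 1/576
3j²(1 4 5; 0 0 0) = Δ·Π!·Σ² = 5/99  (sign -1)
sum: t=0:+1/1152 = 1/1152
3j²(1 4 5; -1 0 1) = Δ·Π!·Σ² = 1/33  (sign +1)
combine: 4πI² = 297·5/99·1/33 = 5/11
take √, sign -1: I = -0.19018827

-0.190188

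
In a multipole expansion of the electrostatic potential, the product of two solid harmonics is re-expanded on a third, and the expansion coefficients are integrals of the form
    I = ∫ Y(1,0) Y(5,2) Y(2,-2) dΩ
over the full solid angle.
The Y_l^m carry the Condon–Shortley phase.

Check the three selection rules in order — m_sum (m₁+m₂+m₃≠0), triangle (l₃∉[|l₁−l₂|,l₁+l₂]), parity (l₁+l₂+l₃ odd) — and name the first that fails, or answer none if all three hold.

azimuthal sum: 0 + 2 − 2 = 0  ✓
4 ≤ 2 ≤ 6 (triangle on l)  ✗
L = 1 + 5 + 2 = 8 (even)

triangle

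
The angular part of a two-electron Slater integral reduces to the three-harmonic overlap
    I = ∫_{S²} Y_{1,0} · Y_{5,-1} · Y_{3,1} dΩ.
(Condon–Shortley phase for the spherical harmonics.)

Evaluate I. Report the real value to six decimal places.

0.000000

l₃=3 ∉ [4,6] — triangle fails ⇒ I = 0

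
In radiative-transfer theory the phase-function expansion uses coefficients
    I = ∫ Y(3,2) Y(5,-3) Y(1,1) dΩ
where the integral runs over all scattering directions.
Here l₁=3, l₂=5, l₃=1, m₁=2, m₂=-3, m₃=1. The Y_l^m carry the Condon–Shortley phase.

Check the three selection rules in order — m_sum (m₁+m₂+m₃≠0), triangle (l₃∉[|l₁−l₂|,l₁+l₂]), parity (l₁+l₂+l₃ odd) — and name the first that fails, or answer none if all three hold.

m₁+m₂+m₃ = 2 − 3 + 1 = 0  ✓
triangle: |3−5|=2 ≤ l₃=1 ≤ 3+5=8  ✗
parity: l₁+l₂+l₃ = 9 is odd

triangle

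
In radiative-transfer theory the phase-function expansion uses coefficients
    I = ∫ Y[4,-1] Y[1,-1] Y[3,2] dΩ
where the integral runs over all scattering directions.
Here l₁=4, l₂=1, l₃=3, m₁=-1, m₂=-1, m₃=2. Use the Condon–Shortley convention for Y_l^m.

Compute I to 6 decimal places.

Checks pass: Σm=0; 8 even; l₃=3∈[3,5].
(2·4+1)(2·1+1)(2·3+1) = 189
Δ: 2! 6! 0! / 9! → 1/252
sum: t=1:−1/36 = -1/36
3j²(4 1 3; 0 0 0) = Δ·Π!·Σ² = 4/63  (sign +1)
sum: t=0:+1/240 = 1/240
3j²(4 1 3; -1 -1 2) = Δ·Π!·Σ² = 1/84  (sign -1)
combine: 4πI² = 189·4/63·1/84 = 1/7
take √, sign -1: I = -0.10662181

-0.106622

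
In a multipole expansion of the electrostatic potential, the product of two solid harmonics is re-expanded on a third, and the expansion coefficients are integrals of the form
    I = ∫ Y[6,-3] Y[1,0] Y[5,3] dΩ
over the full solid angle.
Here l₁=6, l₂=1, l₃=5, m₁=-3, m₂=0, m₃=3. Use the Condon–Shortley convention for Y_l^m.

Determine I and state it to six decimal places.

-0.212310

Rules hold: Σm=0, L=12 even, 5≤5≤7.
N = 13·3·11 = 429
Δ = 2!·10!·0!/13! = 1/858
Racah Σ t=1..1: t=1:−1/14400 = -1/14400
⇒ 3j(6 1 5; 0 0 0)² = 6/143, sgn +1
Racah Σ t=1..1: t=1:−1/80640 = -1/80640
⇒ 3j(6 1 5; -3 0 3)² = 9/286, sgn -1
4πI² = N·(3j₀)²·(3jₘ)² = 81/143
I = -1·√(0.566434/4π) = -0.21230956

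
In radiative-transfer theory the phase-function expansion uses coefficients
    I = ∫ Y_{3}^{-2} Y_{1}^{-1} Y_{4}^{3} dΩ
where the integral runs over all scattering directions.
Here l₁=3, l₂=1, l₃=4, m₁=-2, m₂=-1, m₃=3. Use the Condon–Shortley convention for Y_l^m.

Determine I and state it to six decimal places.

-0.282095

Checks pass: Σm=0; 8 even; l₃=4∈[2,4].
(2·3+1)(2·1+1)(2·4+1) = 189
Δ: 0! 6! 2! / 9! → 1/252
sum: t=0:+1/36 = 1/36
3j²(3 1 4; 0 0 0) = Δ·Π!·Σ² = 4/63  (sign +1)
sum: t=0:+1/240 = 1/240
3j²(3 1 4; -2 -1 3) = Δ·Π!·Σ² = 1/12  (sign -1)
combine: 4πI² = 189·4/63·1/12 = 1/1
take √, sign -1: I = -0.28209479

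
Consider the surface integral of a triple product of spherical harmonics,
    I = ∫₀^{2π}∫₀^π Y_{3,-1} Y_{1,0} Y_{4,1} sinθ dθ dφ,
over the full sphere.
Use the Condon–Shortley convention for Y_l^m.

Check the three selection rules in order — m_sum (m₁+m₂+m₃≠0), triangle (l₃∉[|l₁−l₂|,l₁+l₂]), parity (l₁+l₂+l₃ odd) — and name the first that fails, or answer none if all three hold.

none

azimuthal sum: -1 + 0 + 1 = 0  ✓
2 ≤ 4 ≤ 4 (triangle on l)  ✓
L = 3 + 1 + 4 = 8 (even)  ✓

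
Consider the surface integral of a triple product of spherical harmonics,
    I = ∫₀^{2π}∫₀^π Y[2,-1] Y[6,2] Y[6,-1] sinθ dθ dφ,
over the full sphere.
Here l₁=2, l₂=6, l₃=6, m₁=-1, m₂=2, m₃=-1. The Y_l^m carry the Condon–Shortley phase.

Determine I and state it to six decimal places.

0.088837

Rules hold: Σm=0, L=14 even, 4≤6≤8.
N = 5·13·13 = 845
Δ = 2!·2!·10!/15! = 1/90090
Racah Σ t=0..2: t=0:+1/69120 t=1:−1/14400 t=2:+1/69120 = -7/172800
⇒ 3j(2 6 6; 0 0 0)² = 14/715, sgn -1
Racah Σ t=1..2: t=1:−1/60480 t=2:+1/34560 = 1/80640
⇒ 3j(2 6 6; -1 2 -1)² = 6/1001, sgn -1
4πI² = N·(3j₀)²·(3jₘ)² = 12/121
I = +1·√(0.0991736/4π) = 0.08883682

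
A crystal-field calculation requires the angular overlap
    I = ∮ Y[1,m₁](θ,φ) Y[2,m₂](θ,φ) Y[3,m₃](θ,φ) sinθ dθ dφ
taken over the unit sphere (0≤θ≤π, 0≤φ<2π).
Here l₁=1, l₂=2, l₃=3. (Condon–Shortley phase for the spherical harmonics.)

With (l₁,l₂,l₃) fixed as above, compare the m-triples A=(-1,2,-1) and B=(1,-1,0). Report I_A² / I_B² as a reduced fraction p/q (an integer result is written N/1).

1/3

l's match ⇒ only the (l;m) 3-j factors differ between A and B.
A: triangle coeff Δ(1,2,3) = 1/105; Σ_t [0,0]: t=0:+1/48 = 1/48; (3j)²=1/105 [(1 2 3; -1 2 -1)], sign=+1
B: triangle coeff Δ(1,2,3) = 1/105; Σ_t [0,0]: t=0:+1/12 = 1/12; (3j)²=1/35 [(1 2 3; 1 -1 0)], sign=-1
I_A²/I_B² = (1/105)/(1/35) = 1/3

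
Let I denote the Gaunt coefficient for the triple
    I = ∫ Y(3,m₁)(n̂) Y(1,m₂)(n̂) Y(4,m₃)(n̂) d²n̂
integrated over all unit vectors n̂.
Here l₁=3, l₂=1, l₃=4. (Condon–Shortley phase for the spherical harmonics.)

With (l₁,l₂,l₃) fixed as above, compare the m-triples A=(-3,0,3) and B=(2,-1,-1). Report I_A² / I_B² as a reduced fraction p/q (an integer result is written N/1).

l's match ⇒ only the (l;m) 3-j factors differ between A and B.
A: triangle coeff Δ(3,1,4) = 1/252; Σ_t [0,0]: t=0:+1/720 = 1/720; (3j)²=1/36 [(3 1 4; -3 0 3)], sign=-1
B: triangle coeff Δ(3,1,4) = 1/252; Σ_t [0,0]: t=0:+1/240 = 1/240; (3j)²=1/84 [(3 1 4; 2 -1 -1)], sign=-1
I_A²/I_B² = (1/36)/(1/84) = 7/3

7/3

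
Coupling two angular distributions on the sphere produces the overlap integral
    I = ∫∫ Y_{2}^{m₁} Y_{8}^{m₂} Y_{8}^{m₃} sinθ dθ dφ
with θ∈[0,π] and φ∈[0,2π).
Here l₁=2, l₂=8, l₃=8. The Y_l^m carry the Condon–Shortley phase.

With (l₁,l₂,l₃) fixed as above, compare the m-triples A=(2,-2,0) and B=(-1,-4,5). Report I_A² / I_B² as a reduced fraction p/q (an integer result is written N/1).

l's match ⇒ only the (l;m) 3-j factors differ between A and B.
A: triangle coeff Δ(2,8,8) = 1/348840; Σ_t [0,0]: t=0:+1/116121600 = 1/116121600; (3j)²=7/323 [(2 8 8; 2 -2 0)], sign=+1
B: triangle coeff Δ(2,8,8) = 1/348840; Σ_t [1,2]: t=1:−1/479001600 t=2:+1/1916006400 = -1/638668800; (3j)²=117/6460 [(2 8 8; -1 -4 5)], sign=+1
I_A²/I_B² = (7/323)/(117/6460) = 140/117

140/117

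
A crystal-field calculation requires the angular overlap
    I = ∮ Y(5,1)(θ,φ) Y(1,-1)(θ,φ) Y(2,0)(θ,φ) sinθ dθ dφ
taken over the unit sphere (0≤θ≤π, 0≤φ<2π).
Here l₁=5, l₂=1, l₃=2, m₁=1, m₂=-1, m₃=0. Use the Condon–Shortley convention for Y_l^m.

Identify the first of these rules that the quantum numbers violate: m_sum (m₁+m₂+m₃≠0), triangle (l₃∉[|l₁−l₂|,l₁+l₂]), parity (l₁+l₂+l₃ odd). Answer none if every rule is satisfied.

triangle

m₁+m₂+m₃ = 1 − 1 + 0 = 0  ✓
triangle: |5−1|=4 ≤ l₃=2 ≤ 5+1=6  ✗
parity: l₁+l₂+l₃ = 8 is even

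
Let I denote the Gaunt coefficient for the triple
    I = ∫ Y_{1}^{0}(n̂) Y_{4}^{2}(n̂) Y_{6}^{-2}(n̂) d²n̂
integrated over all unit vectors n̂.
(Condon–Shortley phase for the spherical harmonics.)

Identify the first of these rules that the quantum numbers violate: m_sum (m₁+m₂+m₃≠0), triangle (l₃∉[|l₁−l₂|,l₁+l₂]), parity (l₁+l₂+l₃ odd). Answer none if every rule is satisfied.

azimuthal sum: 0 + 2 − 2 = 0  ✓
3 ≤ 6 ≤ 5 (triangle on l)  ✗
L = 1 + 4 + 6 = 11 (odd)

triangle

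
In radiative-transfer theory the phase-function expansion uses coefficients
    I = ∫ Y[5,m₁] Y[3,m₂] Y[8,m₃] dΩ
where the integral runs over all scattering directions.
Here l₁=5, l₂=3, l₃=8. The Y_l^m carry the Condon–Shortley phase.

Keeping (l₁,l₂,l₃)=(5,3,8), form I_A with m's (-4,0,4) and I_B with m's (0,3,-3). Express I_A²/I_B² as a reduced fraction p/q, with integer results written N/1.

40/21

Same 5,3,8: normalisation and zero-m 3j drop out of the ratio.
A: Δ: 0! 10! 6! / 17! → 1/136136; sum: t=0:+1/13063680 = 1/13063680; 3j²(5 3 8; -4 0 4) = Δ·Π!·Σ² = 10/1547  (sign +1)
B: Δ: 0! 10! 6! / 17! → 1/136136; sum: t=0:+1/10368000 = 1/10368000; 3j²(5 3 8; 0 3 -3) = Δ·Π!·Σ² = 3/884  (sign -1)
I_A²/I_B² = (10/1547)/(3/884) = 40/21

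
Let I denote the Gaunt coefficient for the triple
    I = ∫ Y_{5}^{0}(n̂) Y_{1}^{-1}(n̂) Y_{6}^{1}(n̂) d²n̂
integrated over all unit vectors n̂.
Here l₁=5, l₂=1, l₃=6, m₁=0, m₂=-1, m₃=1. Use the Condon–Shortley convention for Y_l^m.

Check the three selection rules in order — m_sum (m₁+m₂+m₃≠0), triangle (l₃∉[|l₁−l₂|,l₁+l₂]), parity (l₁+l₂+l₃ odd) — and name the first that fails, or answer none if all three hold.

m₁+m₂+m₃ = 0 − 1 + 1 = 0  ✓
triangle: |5−1|=4 ≤ l₃=6 ≤ 5+1=6  ✓
parity: l₁+l₂+l₃ = 12 is even  ✓

none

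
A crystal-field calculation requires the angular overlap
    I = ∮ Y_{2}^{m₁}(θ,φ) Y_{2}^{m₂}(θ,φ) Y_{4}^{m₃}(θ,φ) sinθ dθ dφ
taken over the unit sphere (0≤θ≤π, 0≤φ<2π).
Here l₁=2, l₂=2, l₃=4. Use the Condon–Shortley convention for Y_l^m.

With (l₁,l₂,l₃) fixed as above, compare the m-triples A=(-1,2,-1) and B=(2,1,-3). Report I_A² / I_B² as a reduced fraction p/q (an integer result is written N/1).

l's match ⇒ only the (l;m) 3-j factors differ between A and B.
A: triangle coeff Δ(2,2,4) = 1/630; Σ_t [0,0]: t=0:+1/144 = 1/144; (3j)²=1/126 [(2 2 4; -1 2 -1)], sign=-1
B: triangle coeff Δ(2,2,4) = 1/630; Σ_t [0,0]: t=0:+1/144 = 1/144; (3j)²=1/18 [(2 2 4; 2 1 -3)], sign=-1
I_A²/I_B² = (1/126)/(1/18) = 1/7

1/7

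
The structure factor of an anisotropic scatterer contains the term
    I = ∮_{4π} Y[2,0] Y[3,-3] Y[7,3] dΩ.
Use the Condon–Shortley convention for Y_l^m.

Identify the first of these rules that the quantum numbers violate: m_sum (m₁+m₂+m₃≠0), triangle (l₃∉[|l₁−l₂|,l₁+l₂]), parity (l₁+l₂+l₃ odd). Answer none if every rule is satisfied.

Σmᵢ = 0  ✓
l₃∈[|l₁−l₂|,l₁+l₂]=[1,5], have l₃=7  ✗
Σlᵢ = 12 ⇒ even

triangle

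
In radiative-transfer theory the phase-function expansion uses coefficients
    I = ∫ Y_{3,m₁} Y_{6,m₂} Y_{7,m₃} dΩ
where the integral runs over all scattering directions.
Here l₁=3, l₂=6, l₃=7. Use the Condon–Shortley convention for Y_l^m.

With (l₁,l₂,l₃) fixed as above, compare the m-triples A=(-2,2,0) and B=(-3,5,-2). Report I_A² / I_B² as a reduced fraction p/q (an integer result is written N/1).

280/33

l's match ⇒ only the (l;m) 3-j factors differ between A and B.
A: triangle coeff Δ(3,6,7) = 1/2042040; Σ_t [1,2]: t=1:−1/725760 t=2:+1/207360 = 1/290304; (3j)²=125/7293 [(3 6 7; -2 2 0)], sign=-1
B: triangle coeff Δ(3,6,7) = 1/2042040; Σ_t [2,2]: t=2:+1/17418240 = 1/17418240; (3j)²=25/12376 [(3 6 7; -3 5 -2)], sign=-1
I_A²/I_B² = (125/7293)/(25/12376) = 280/33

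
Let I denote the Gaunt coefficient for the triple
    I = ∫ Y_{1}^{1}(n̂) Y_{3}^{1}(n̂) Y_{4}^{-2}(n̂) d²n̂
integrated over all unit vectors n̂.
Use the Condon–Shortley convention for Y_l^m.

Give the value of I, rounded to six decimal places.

Rules hold: Σm=0, L=8 even, 2≤4≤4.
N = 3·7·9 = 189
Δ = 0!·2!·6!/9! = 1/252
Racah Σ t=0..0: t=0:+1/36 = 1/36
⇒ 3j(1 3 4; 0 0 0)² = 4/63, sgn +1
Racah Σ t=0..0: t=0:+1/96 = 1/96
⇒ 3j(1 3 4; 1 1 -2)² = 5/84, sgn +1
4πI² = N·(3j₀)²·(3jₘ)² = 5/7
I = +1·√(0.714286/4π) = 0.23841361

0.238414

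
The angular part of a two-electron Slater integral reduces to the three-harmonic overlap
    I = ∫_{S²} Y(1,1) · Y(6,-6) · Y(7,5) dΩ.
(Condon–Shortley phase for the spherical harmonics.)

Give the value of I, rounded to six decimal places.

Checks pass: Σm=0; 14 even; l₃=7∈[5,7].
(2·1+1)(2·6+1)(2·7+1) = 585
Δ: 0! 2! 12! / 15! → 1/1365
sum: t=0:+1/518400 = 1/518400
3j²(1 6 7; 0 0 0) = Δ·Π!·Σ² = 7/195  (sign -1)
sum: t=0:+1/958003200 = 1/958003200
3j²(1 6 7; 1 -6 5) = Δ·Π!·Σ² = 1/1365  (sign +1)
combine: 4πI² = 585·7/195·1/1365 = 1/65
take √, sign -1: I = -0.03498955

-0.034990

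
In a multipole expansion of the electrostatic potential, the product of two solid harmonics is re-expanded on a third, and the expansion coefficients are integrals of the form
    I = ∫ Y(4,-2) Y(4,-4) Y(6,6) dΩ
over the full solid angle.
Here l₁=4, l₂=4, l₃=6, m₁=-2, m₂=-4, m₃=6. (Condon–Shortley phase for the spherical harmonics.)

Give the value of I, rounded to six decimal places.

Rules hold: Σm=0, L=14 even, 0≤6≤8.
N = 9·9·13 = 1053
Δ = 2!·6!·6!/15! = 1/1261260
Racah Σ t=0..2: t=0:+1/4608 t=1:−1/1296 t=2:+1/4608 = -7/20736
⇒ 3j(4 4 6; 0 0 0)² = 20/1287, sgn -1
Racah Σ t=0..0: t=0:+1/1036800 = 1/1036800
⇒ 3j(4 4 6; -2 -4 6)² = 4/195, sgn +1
4πI² = N·(3j₀)²·(3jₘ)² = 48/143
I = -1·√(0.335664/4π) = -0.16343598

-0.163436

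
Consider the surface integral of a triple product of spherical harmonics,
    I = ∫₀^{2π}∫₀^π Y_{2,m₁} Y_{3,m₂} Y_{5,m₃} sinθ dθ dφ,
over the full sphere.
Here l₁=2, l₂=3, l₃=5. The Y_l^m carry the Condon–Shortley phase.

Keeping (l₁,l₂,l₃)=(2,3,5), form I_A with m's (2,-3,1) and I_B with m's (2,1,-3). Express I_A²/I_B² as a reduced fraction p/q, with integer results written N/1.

1/70

Same 2,3,5: normalisation and zero-m 3j drop out of the ratio.
A: Δ: 0! 4! 6! / 11! → 1/2310; sum: t=0:+1/17280 = 1/17280; 3j²(2 3 5; 2 -3 1) = Δ·Π!·Σ² = 1/2310  (sign +1)
B: Δ: 0! 4! 6! / 11! → 1/2310; sum: t=0:+1/1152 = 1/1152; 3j²(2 3 5; 2 1 -3) = Δ·Π!·Σ² = 1/33  (sign +1)
I_A²/I_B² = (1/2310)/(1/33) = 1/70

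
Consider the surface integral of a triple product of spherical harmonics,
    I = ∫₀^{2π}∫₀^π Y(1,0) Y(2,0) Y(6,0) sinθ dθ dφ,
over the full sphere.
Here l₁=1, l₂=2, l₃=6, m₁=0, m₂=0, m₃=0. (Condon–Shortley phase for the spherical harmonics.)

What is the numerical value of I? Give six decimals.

triangle: need 1≤l₃≤3, have 6; I=0

0.000000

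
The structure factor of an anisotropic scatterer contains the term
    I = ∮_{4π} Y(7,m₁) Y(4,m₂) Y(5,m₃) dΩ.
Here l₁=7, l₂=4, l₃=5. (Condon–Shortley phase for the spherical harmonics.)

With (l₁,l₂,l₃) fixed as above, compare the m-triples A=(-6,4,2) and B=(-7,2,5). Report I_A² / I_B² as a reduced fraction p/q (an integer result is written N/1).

16/15

l's match ⇒ only the (l;m) 3-j factors differ between A and B.
A: triangle coeff Δ(7,4,5) = 1/6126120; Σ_t [6,6]: t=6:+1/7257600 = 1/7257600; (3j)²=2/85 [(7 4 5; -6 4 2)], sign=-1
B: triangle coeff Δ(7,4,5) = 1/6126120; Σ_t [6,6]: t=6:+1/58060800 = 1/58060800; (3j)²=3/136 [(7 4 5; -7 2 5)], sign=+1
I_A²/I_B² = (2/85)/(3/136) = 16/15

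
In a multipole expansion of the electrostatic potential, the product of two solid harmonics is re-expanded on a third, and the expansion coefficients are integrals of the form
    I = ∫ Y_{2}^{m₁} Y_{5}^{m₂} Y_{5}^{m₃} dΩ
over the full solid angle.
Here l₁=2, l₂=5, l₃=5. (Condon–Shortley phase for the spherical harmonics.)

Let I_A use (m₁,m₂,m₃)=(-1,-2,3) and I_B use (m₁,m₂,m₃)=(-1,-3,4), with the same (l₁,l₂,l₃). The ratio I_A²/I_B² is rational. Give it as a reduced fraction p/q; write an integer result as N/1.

Same 2,5,5: normalisation and zero-m 3j drop out of the ratio.
A: Δ: 2! 2! 8! / 13! → 1/38610; sum: t=1:−1/2880 t=2:+1/10080 = -1/4032; 3j²(2 5 5; -1 -2 3) = Δ·Π!·Σ² = 10/429  (sign -1)
B: Δ: 2! 2! 8! / 13! → 1/38610; sum: t=1:−1/10080 t=2:+1/80640 = -1/11520; 3j²(2 5 5; -1 -3 4) = Δ·Π!·Σ² = 49/1430  (sign +1)
I_A²/I_B² = (10/429)/(49/1430) = 100/147

100/147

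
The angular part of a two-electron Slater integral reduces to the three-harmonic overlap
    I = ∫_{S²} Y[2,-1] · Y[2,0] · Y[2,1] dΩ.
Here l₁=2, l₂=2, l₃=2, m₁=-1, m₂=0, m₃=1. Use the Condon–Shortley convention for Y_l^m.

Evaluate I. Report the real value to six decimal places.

Checks pass: Σm=0; 6 even; l₃=2∈[0,4].
(2·2+1)(2·2+1)(2·2+1) = 125
Δ: 2! 2! 2! / 7! → 1/630
sum: t=0:+1/8 t=1:−1/1 t=2:+1/8 = -3/4
3j²(2 2 2; 0 0 0) = Δ·Π!·Σ² = 2/35  (sign -1)
sum: t=1:−1/2 t=2:+1/4 = -1/4
3j²(2 2 2; -1 0 1) = Δ·Π!·Σ² = 1/70  (sign +1)
combine: 4πI² = 125·2/35·1/70 = 5/49
take √, sign -1: I = -0.09011188

-0.090112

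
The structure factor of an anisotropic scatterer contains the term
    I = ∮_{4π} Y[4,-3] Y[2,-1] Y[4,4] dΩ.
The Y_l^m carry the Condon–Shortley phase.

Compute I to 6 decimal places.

Rules hold: Σm=0, L=10 even, 2≤4≤6.
N = 9·5·9 = 405
Δ = 2!·6!·2!/11! = 1/13860
Racah Σ t=0..2: t=0:+1/192 t=1:−1/36 t=2:+1/192 = -5/288
⇒ 3j(4 2 4; 0 0 0)² = 20/693, sgn -1
Racah Σ t=1..1: t=1:−1/1440 = -1/1440
⇒ 3j(4 2 4; -3 -1 4)² = 7/165, sgn -1
4πI² = N·(3j₀)²·(3jₘ)² = 60/121
I = +1·√(0.495868/4π) = 0.19864517

0.198645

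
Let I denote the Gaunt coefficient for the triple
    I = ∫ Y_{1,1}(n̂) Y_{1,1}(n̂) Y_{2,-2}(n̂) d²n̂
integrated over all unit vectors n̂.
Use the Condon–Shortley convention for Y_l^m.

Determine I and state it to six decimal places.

Rules hold: Σm=0, L=4 even, 0≤2≤2.
N = 3·3·5 = 45
Δ = 0!·2!·2!/5! = 1/30
Racah Σ t=0..0: t=0:+1/1 = 1/1
⇒ 3j(1 1 2; 0 0 0)² = 2/15, sgn +1
Racah Σ t=0..0: t=0:+1/4 = 1/4
⇒ 3j(1 1 2; 1 1 -2)² = 1/5, sgn +1
4πI² = N·(3j₀)²·(3jₘ)² = 6/5
I = +1·√(1.2/4π) = 0.30901936

0.309019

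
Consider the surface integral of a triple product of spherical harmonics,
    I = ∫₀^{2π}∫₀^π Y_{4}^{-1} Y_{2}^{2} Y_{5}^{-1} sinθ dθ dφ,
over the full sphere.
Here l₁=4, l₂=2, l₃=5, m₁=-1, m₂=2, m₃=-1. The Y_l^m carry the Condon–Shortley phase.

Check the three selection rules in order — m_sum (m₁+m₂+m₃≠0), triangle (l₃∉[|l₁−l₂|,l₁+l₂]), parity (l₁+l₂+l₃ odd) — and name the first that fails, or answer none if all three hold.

m₁+m₂+m₃ = -1 + 2 − 1 = 0  ✓
triangle: |4−2|=2 ≤ l₃=5 ≤ 4+2=6  ✓
parity: l₁+l₂+l₃ = 11 is odd  ✗

parity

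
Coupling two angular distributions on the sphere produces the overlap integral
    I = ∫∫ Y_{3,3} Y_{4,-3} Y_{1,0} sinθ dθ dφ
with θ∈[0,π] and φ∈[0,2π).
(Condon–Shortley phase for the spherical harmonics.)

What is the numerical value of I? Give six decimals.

Rules hold: Σm=0, L=8 even, 1≤1≤7.
N = 7·9·3 = 189
Δ = 6!·0!·2!/9! = 1/252
Racah Σ t=3..3: t=3:−1/36 = -1/36
⇒ 3j(3 4 1; 0 0 0)² = 4/63, sgn +1
Racah Σ t=0..0: t=0:+1/720 = 1/720
⇒ 3j(3 4 1; 3 -3 0)² = 1/36, sgn -1
4πI² = N·(3j₀)²·(3jₘ)² = 1/3
I = -1·√(0.333333/4π) = -0.16286750

-0.162868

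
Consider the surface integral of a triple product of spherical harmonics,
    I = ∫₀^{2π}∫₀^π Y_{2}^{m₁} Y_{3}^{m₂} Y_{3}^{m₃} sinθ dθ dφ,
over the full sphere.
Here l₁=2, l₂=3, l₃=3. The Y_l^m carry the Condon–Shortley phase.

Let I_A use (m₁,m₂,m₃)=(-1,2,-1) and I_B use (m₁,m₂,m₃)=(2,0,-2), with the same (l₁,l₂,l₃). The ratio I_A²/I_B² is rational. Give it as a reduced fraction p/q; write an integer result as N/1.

3/4

l's match ⇒ only the (l;m) 3-j factors differ between A and B.
A: triangle coeff Δ(2,3,3) = 1/3780; Σ_t [1,2]: t=1:−1/48 t=2:+1/12 = 1/16; (3j)²=1/28 [(2 3 3; -1 2 -1)], sign=+1
B: triangle coeff Δ(2,3,3) = 1/3780; Σ_t [0,0]: t=0:+1/24 = 1/24; (3j)²=1/21 [(2 3 3; 2 0 -2)], sign=-1
I_A²/I_B² = (1/28)/(1/21) = 3/4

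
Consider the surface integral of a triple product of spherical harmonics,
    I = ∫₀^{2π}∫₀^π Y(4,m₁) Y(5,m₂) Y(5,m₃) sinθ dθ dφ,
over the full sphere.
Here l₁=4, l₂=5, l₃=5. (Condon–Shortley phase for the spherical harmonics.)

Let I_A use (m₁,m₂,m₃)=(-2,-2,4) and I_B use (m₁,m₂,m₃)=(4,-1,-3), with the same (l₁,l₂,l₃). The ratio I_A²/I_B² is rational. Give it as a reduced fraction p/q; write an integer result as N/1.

1/2

Shared (l₁,l₂,l₃)=(4,5,5): N and (l;000)² cancel in I_A²/I_B².
A: Δ = 4!·4!·6!/15! = 1/3153150; Racah Σ t=2..3: t=2:+1/11520 t=3:−1/25920 = 1/20736; ⇒ 3j(4 5 5; -2 -2 4)² = 5/429, sgn -1
B: Δ = 4!·4!·6!/15! = 1/3153150; Racah Σ t=0..0: t=0:+1/27648 = 1/27648; ⇒ 3j(4 5 5; 4 -1 -3)² = 10/429, sgn +1
I_A²/I_B² = (5/429)/(10/429) = 1/2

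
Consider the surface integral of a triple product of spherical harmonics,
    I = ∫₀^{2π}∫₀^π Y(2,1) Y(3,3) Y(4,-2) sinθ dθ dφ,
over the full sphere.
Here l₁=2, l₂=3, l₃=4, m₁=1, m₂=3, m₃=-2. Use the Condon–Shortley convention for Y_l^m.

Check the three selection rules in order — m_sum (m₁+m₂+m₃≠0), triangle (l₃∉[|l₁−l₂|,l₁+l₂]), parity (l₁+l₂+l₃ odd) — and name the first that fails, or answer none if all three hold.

m_sum

azimuthal sum: 1 + 3 − 2 = 2  ✗
1 ≤ 4 ≤ 5 (triangle on l)
L = 2 + 3 + 4 = 9 (odd)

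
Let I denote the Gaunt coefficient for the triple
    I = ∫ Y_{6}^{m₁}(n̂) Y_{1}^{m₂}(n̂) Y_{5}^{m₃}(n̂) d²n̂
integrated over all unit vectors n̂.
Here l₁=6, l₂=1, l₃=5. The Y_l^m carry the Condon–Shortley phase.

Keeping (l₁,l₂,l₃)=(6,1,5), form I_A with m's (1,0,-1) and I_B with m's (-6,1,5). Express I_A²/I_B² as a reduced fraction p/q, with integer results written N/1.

Same 6,1,5: normalisation and zero-m 3j drop out of the ratio.
A: Δ: 2! 10! 0! / 13! → 1/858; sum: t=1:−1/17280 = -1/17280; 3j²(6 1 5; 1 0 -1) = Δ·Π!·Σ² = 35/858  (sign -1)
B: Δ: 2! 10! 0! / 13! → 1/858; sum: t=2:+1/7257600 = 1/7257600; 3j²(6 1 5; -6 1 5) = Δ·Π!·Σ² = 1/13  (sign +1)
I_A²/I_B² = (35/858)/(1/13) = 35/66

35/66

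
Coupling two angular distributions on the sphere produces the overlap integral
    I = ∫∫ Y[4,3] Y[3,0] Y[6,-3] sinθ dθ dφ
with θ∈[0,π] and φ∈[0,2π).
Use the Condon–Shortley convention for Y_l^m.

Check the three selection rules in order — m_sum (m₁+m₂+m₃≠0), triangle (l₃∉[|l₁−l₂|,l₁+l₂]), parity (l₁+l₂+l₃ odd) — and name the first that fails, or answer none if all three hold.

m₁+m₂+m₃ = 3 + 0 − 3 = 0  ✓
triangle: |4−3|=1 ≤ l₃=6 ≤ 4+3=7  ✓
parity: l₁+l₂+l₃ = 13 is odd  ✗

parity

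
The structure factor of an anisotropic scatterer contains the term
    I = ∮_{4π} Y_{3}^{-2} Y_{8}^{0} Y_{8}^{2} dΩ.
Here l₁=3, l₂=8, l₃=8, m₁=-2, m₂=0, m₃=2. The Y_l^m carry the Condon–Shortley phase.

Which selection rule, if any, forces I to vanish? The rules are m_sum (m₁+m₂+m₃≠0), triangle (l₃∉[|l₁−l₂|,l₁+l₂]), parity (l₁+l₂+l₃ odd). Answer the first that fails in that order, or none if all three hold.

parity

m₁+m₂+m₃ = -2 + 0 + 2 = 0  ✓
triangle: |3−8|=5 ≤ l₃=8 ≤ 3+8=11  ✓
parity: l₁+l₂+l₃ = 19 is odd  ✗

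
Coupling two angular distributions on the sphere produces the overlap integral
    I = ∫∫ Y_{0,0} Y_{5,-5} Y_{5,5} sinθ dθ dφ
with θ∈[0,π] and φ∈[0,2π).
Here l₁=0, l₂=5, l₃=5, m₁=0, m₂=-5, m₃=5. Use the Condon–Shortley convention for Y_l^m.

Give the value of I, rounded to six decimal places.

Rules hold: Σm=0, L=10 even, 5≤5≤5.
N = 1·11·11 = 121
Δ = 0!·0!·10!/11! = 1/11
Racah Σ t=0..0: t=0:+1/14400 = 1/14400
⇒ 3j(0 5 5; 0 0 0)² = 1/11, sgn -1
Racah Σ t=0..0: t=0:+1/3628800 = 1/3628800
⇒ 3j(0 5 5; 0 -5 5)² = 1/11, sgn +1
4πI² = N·(3j₀)²·(3jₘ)² = 1/1
I = -1·√(1/4π) = -0.28209479

-0.282095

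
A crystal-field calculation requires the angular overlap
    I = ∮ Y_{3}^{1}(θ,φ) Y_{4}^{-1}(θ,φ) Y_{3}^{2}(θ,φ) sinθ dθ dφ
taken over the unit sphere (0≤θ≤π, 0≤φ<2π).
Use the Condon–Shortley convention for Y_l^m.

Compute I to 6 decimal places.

0.000000

Σmᵢ = 2 ≠ 0, so the φ-integral vanishes; I = 0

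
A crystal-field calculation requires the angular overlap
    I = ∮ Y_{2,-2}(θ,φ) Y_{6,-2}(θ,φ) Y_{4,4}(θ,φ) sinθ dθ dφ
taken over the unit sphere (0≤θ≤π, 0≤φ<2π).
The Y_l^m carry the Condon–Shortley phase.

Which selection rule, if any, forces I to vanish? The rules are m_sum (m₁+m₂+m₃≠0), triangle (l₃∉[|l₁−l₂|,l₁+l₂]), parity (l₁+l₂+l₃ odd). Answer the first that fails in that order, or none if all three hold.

azimuthal sum: -2 − 2 + 4 = 0  ✓
4 ≤ 4 ≤ 8 (triangle on l)  ✓
L = 2 + 6 + 4 = 12 (even)  ✓

none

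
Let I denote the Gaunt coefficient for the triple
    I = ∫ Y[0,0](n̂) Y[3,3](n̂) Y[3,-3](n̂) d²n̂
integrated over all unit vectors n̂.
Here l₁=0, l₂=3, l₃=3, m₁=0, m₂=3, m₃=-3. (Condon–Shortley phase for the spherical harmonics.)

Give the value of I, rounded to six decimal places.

-0.282095

m-sum 0 ✓  L=6 even ✓  3≤3≤3 ✓
Π(2lᵢ+1) = 1×7×7 = 49
triangle coeff Δ(0,3,3) = 1/7
Σ_t [0,0]: t=0:+1/36 = 1/36
(3j)²=1/7 [(0 3 3; 0 0 0)], sign=-1
Σ_t [0,0]: t=0:+1/720 = 1/720
(3j)²=1/7 [(0 3 3; 0 3 -3)], sign=+1
⇒ 4πI² = 1/1
I = (-1)√(1/1/(4π)) = -0.28209479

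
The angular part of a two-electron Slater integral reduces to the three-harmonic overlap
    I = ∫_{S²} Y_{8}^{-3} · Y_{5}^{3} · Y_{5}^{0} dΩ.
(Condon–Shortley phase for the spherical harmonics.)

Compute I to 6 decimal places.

0.078761

Checks pass: Σm=0; 18 even; l₃=5∈[3,13].
(2·8+1)(2·5+1)(2·5+1) = 2057
Δ: 8! 8! 2! / 19! → 1/37413090
sum: t=3:−1/1036800 t=4:+1/331776 t=5:−1/1036800 = 1/921600
3j²(8 5 5; 0 0 0) = Δ·Π!·Σ² = 490/46189  (sign -1)
sum: t=6:+1/2073600 t=7:−1/2903040 t=8:+1/58060800 = 1/6451200
3j²(8 5 5; -3 3 0) = Δ·Π!·Σ² = 15/4199  (sign -1)
combine: 4πI² = 2057·490/46189·15/4199 = 80850/1037153
take √, sign +1: I = 0.07876144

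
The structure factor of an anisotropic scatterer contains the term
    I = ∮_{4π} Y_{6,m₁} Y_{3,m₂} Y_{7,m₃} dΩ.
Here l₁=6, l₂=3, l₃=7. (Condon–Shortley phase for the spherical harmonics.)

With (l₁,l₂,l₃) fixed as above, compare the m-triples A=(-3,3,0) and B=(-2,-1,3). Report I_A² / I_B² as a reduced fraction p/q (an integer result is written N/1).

Shared (l₁,l₂,l₃)=(6,3,7): N and (l;000)² cancel in I_A²/I_B².
A: Δ = 2!·10!·4!/17! = 1/2042040; Racah Σ t=2..2: t=2:+1/1451520 = 1/1451520; ⇒ 3j(6 3 7; -3 3 0)² = 45/4862, sgn -1
B: Δ = 2!·10!·4!/17! = 1/2042040; Racah Σ t=0..2: t=0:+1/645120 t=1:−1/181440 t=2:+1/829440 = -1/362880; ⇒ 3j(6 3 7; -2 -1 3)² = 256/17017, sgn -1
I_A²/I_B² = (45/4862)/(256/17017) = 315/512

315/512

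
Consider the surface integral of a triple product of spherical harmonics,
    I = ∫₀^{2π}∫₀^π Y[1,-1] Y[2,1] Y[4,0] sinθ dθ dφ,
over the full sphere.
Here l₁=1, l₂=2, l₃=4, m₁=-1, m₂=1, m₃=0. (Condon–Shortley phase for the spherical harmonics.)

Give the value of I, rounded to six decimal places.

0.000000

triangle: need 1≤l₃≤3, have 4; I=0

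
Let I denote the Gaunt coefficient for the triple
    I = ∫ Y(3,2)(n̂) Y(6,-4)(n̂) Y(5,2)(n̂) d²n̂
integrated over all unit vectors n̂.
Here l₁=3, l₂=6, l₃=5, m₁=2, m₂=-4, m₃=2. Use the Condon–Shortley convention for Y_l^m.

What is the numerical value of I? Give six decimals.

Rules hold: Σm=0, L=14 even, 3≤5≤9.
N = 7·13·11 = 1001
Δ = 4!·2!·8!/15! = 1/675675
Racah Σ t=1..3: t=1:−1/8640 t=2:+1/2304 t=3:−1/8640 = 7/34560
⇒ 3j(3 6 5; 0 0 0)² = 7/429, sgn -1
Racah Σ t=0..1: t=0:+1/34560 t=1:−1/60480 = 1/80640
⇒ 3j(3 6 5; 2 -4 2)² = 6/1001, sgn -1
4πI² = N·(3j₀)²·(3jₘ)² = 14/143
I = +1·√(0.0979021/4π) = 0.08826552

0.088266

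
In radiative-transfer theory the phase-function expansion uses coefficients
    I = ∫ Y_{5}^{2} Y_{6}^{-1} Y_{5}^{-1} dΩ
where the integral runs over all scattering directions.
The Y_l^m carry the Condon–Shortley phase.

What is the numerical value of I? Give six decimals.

0.120248

m-sum 0 ✓  L=16 even ✓  1≤5≤11 ✓
Π(2lᵢ+1) = 11×13×11 = 1573
triangle coeff Δ(5,6,5) = 1/28588560
Σ_t [1,5]: t=1:−1/345600 t=2:+1/13824 t=3:−1/5184 t=4:+1/13824 t=5:−1/345600 = -7/129600
(3j)²=80/7293 [(5 6 5; 0 0 0)], sign=+1
Σ_t [0,3]: t=0:+1/518400 t=1:−1/23040 t=2:+1/10368 t=3:−1/41472 = 1/32400
(3j)²=128/12155 [(5 6 5; 2 -1 -1)], sign=+1
⇒ 4πI² = 2048/11271
I = (+1)√(2048/11271/(4π)) = 0.12024827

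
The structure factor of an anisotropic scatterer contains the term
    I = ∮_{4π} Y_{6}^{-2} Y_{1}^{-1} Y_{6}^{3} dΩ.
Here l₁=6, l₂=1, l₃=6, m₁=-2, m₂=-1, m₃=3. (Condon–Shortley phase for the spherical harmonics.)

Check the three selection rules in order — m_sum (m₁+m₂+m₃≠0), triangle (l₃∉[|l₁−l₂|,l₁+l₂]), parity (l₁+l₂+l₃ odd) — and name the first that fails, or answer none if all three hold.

Σmᵢ = 0  ✓
l₃∈[|l₁−l₂|,l₁+l₂]=[5,7], have l₃=6  ✓
Σlᵢ = 13 ⇒ odd  ✗

parity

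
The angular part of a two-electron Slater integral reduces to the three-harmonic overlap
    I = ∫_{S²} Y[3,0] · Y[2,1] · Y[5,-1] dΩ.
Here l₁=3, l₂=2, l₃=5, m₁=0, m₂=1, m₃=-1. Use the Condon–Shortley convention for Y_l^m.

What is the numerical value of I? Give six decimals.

-0.214318

Rules hold: Σm=0, L=10 even, 1≤5≤5.
N = 7·5·11 = 385
Δ = 0!·6!·4!/11! = 1/2310
Racah Σ t=0..0: t=0:+1/144 = 1/144
⇒ 3j(3 2 5; 0 0 0)² = 10/231, sgn -1
Racah Σ t=0..0: t=0:+1/216 = 1/216
⇒ 3j(3 2 5; 0 1 -1)² = 8/231, sgn +1
4πI² = N·(3j₀)²·(3jₘ)² = 400/693
I = -1·√(0.577201/4π) = -0.21431790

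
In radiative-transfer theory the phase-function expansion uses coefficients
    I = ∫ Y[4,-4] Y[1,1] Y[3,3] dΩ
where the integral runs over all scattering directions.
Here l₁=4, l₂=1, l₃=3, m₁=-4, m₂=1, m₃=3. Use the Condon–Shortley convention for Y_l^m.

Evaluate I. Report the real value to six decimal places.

Checks pass: Σm=0; 8 even; l₃=3∈[3,5].
(2·4+1)(2·1+1)(2·3+1) = 189
Δ: 2! 6! 0! / 9! → 1/252
sum: t=1:−1/36 = -1/36
3j²(4 1 3; 0 0 0) = Δ·Π!·Σ² = 4/63  (sign +1)
sum: t=2:+1/1440 = 1/1440
3j²(4 1 3; -4 1 3) = Δ·Π!·Σ² = 1/9  (sign +1)
combine: 4πI² = 189·4/63·1/9 = 4/3
take √, sign +1: I = 0.32573501

0.325735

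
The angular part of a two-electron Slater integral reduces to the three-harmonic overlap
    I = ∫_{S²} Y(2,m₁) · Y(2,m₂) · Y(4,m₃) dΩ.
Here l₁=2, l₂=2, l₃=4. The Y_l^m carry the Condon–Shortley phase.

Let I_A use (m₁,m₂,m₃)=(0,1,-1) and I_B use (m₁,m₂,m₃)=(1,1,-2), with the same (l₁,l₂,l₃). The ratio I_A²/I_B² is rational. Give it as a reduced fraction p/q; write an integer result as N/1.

l's match ⇒ only the (l;m) 3-j factors differ between A and B.
A: triangle coeff Δ(2,2,4) = 1/630; Σ_t [0,0]: t=0:+1/24 = 1/24; (3j)²=1/21 [(2 2 4; 0 1 -1)], sign=-1
B: triangle coeff Δ(2,2,4) = 1/630; Σ_t [0,0]: t=0:+1/36 = 1/36; (3j)²=4/63 [(2 2 4; 1 1 -2)], sign=+1
I_A²/I_B² = (1/21)/(4/63) = 3/4

3/4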